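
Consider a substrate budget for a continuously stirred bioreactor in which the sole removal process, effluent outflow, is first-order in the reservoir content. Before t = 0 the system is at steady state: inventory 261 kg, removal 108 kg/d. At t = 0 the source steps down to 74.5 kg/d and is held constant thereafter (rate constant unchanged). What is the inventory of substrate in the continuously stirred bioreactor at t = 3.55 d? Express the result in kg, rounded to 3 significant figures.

199 kg

τ = M₀/F₀ = 261/108 = 2.417 d; rate constant k = 1/τ.
New steady state M_∞ = F₁/k = F₁·τ = 74.5 × 2.417 = 180.04 kg.
M(t) = M_∞ + (M₀ − M_∞)·e^(−t/τ); t/τ = 3.55/2.417 = 1.469, so e^(−t/τ) = 0.2302.
M(t) = 180.04 + 80.96 × 0.2302 = 198.68 kg.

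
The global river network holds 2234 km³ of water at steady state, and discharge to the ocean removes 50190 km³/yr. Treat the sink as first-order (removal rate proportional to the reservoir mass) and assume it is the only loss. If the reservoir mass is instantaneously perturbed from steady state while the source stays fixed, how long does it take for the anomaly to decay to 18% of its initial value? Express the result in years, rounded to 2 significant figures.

For a linear reservoir the anomaly decays as exp(−t/τ) with τ = M/F = 2234/50190 = 0.04451 yr.
exp(−t/τ) = 0.18 ⇒ t = −τ ln(0.18) = 0.04451 × 1.715 = 0.07633 yr.

0.076 yr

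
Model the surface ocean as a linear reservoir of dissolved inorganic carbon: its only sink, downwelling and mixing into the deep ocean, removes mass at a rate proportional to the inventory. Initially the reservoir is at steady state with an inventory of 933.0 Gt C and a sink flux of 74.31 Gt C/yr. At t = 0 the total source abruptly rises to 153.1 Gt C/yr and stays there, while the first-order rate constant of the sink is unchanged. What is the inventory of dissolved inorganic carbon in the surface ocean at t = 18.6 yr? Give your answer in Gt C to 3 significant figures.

1700 Gt C

The sink rate constant is k = F₀/M₀ = 74.31/933.0 = 0.07965 yr⁻¹.
Solving dM/dt = F₁ − kM with M(0) = M₀ gives M(t) = F₁/k + (M₀ − F₁/k)·e^(−kt).
F₁/k = 153.1/0.07965 = 1922.2 Gt C; kt = 0.07965 × 18.6 = 1.481, e^(−kt) = 0.2273.
M(18.6) = 1922.2 + (933.0 − 1922.2) × 0.2273 = 1922.2 − 224.9 = 1697.4 Gt C.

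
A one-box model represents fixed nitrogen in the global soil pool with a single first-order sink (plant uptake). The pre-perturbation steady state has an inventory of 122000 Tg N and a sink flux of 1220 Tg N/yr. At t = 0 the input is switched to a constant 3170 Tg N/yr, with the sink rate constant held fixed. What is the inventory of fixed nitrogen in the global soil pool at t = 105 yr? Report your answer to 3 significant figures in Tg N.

249000 Tg N

τ = M₀/F₀ = 122000/1220 = 100.0 yr; rate constant k = 1/τ.
New steady state M_∞ = F₁/k = F₁·τ = 3170 × 100.0 = 317000 Tg N.
M(t) = M_∞ + (M₀ − M_∞)·e^(−t/τ); t/τ = 105/100.0 = 1.050, so e^(−t/τ) = 0.3499.
M(t) = 317000 − 195000 × 0.3499 = 248760 Tg N.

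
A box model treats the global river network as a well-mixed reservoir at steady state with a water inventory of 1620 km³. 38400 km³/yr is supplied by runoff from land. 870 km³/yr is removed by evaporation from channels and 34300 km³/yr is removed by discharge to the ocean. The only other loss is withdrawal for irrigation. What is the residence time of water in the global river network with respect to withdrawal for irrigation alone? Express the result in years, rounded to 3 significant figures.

0.502 yr

At steady state ΣF_in = ΣF_out.
ΣF_in = 38400 km³/yr.
Withdrawal for irrigation flux = ΣF_in − (870 + 34300) = 38400 − 35170 = 3230 km³/yr.
τ = M / F = 1620 / 3230 = 0.5015 yr.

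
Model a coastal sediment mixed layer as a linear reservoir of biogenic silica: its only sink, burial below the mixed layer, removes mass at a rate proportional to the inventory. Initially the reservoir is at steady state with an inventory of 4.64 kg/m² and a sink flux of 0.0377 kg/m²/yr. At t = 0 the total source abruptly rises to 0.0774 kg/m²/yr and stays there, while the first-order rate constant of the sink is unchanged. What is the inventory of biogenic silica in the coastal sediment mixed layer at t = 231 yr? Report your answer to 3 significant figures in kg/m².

8.78 kg/m²

Residence time τ = M₀/F₀ = 123.1 yr. The eventual steady state is M_∞ = M₀·(F₁/F₀) = 4.64 × 0.0774/0.0377 = 9.5262 kg/m².
The anomaly ΔM(t) = M(t) − M_∞ decays as ΔM₀·e^(−t/τ) with ΔM₀ = 4.64 − 9.5262 = −4.886 kg/m².
At t = 231 yr, e^(−t/τ) = e^(−1.877) = 0.1531, so ΔM = −0.7479 kg/m² and M = 9.5262 − 0.7479 = 8.7782 kg/m².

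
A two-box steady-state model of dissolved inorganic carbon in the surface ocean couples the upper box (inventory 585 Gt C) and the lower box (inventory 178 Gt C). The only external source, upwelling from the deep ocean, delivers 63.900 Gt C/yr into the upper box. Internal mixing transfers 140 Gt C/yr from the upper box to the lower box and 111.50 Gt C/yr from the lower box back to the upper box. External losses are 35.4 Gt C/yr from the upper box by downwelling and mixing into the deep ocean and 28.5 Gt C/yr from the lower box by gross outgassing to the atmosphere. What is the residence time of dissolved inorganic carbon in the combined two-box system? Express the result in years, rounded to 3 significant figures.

11.9 yr

For the system as a whole, the A↔B exchange is internal and contributes nothing to the throughput; only the external sinks remove mass.
M_total = 585 + 178 = 763.00 Gt C.
ΣF_external_out = 35.4 + 28.5 = 63.900 Gt C/yr.
τ = M_total / ΣF_ext = 763.00 / 63.900 = 11.94 yr.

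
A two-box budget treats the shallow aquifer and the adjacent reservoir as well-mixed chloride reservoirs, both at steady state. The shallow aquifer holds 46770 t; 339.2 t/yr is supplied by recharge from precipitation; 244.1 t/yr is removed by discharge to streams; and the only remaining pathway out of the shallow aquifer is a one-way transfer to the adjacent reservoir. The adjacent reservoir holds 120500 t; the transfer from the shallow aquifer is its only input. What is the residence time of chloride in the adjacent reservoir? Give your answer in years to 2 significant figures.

Balance the shallow aquifer: ΣF_in = 339.20 t/yr.
Transfer to the adjacent reservoir = ΣF_in − (244.1) = 95.100 t/yr.
At steady state the output of the adjacent reservoir equals its input, 95.100 t/yr.
τ = M / F = 120500 / 95.100 = 1267 yr.

1300 yr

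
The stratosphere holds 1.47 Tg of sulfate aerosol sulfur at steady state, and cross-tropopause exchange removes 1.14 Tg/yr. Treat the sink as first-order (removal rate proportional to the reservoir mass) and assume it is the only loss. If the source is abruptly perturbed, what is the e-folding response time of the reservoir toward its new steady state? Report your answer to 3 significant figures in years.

For a linear reservoir the response time equals the residence time τ = M/F.
τ = 1.47 / 1.14 = 1.289 yr.

1.29 yr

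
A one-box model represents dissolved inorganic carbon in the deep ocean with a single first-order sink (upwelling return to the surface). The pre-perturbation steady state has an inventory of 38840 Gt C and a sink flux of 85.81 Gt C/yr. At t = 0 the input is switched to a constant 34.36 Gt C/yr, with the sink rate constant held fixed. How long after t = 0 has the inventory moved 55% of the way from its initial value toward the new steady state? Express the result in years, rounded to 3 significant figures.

τ = M₀/F₀ = 38840/85.81 = 452.6 yr.
The remaining gap fraction is e^(−t/τ); 55% covered ⇒ e^(−t/τ) = 0.450.
t = −τ ln(0.450) = 452.6 × 0.7985 = 361.4 yr.

361 yr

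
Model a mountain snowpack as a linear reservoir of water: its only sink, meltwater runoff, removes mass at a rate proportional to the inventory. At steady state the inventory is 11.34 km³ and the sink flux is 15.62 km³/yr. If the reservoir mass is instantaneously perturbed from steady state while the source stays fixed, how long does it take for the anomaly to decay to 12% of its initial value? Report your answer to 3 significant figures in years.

1.54 yr

For a linear reservoir the anomaly decays as exp(−t/τ) with τ = M/F = 11.34/15.62 = 0.7260 yr.
exp(−t/τ) = 0.12 ⇒ t = −τ ln(0.12) = 0.7260 × 2.120 = 1.539 yr.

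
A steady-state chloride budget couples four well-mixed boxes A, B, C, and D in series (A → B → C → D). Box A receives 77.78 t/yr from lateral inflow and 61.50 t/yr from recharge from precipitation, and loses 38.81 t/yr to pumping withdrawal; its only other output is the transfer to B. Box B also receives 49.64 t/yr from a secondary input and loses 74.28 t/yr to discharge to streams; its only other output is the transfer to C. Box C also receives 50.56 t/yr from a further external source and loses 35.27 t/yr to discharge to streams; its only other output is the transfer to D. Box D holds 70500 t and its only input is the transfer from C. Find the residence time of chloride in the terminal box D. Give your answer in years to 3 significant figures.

774 yr

Box A: F(A→B) = (77.78 + 61.50) − 38.81 = 100.47 t/yr.
Box B: F(B→C) = (100.47 + 49.64) − 74.28 = 75.830 t/yr.
Box C: F(C→D) = (75.830 + 50.56) − 35.27 = 91.120 t/yr.
Box D throughput = its input = 91.120 t/yr; τ = 70500 / 91.120 = 773.7 yr.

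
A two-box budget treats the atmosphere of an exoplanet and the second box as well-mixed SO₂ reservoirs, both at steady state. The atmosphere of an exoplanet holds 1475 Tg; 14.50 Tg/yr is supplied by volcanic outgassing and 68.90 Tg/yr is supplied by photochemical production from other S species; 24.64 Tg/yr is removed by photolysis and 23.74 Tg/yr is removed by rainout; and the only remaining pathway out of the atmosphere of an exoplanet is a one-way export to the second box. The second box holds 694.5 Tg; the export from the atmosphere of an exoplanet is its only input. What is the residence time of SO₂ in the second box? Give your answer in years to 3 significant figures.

19.8 yr

Balance the atmosphere of an exoplanet: ΣF_in = 14.50 + 68.90 = 83.400 Tg/yr.
Export to the second box = ΣF_in − (24.64 + 23.74) = 35.020 Tg/yr.
At steady state the output of the second box equals its input, 35.020 Tg/yr.
τ = M / F = 694.5 / 35.020 = 19.83 yr.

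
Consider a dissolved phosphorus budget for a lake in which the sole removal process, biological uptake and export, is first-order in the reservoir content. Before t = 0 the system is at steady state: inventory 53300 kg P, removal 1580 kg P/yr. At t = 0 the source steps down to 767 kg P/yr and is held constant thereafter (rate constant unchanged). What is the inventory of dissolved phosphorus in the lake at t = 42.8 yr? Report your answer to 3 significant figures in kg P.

33600 kg P

Residence time τ = M₀/F₀ = 33.73 yr. The eventual steady state is M_∞ = M₀·(F₁/F₀) = 53300 × 767/1580 = 25874 kg P.
The anomaly ΔM(t) = M(t) − M_∞ decays as ΔM₀·e^(−t/τ) with ΔM₀ = 53300 − 25874 = 27430 kg P.
At t = 42.8 yr, e^(−t/τ) = e^(−1.269) = 0.2812, so ΔM = 7712 kg P and M = 25874 + 7712 = 33586 kg P.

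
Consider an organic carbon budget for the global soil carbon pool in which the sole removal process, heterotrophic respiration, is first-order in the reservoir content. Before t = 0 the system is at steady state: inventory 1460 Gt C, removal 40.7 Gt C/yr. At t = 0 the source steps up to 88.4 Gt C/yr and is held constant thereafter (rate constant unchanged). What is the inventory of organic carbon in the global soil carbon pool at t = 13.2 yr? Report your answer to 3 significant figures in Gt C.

Residence time τ = M₀/F₀ = 35.87 yr. The eventual steady state is M_∞ = M₀·(F₁/F₀) = 1460 × 88.4/40.7 = 3171.1 Gt C.
The anomaly ΔM(t) = M(t) − M_∞ decays as ΔM₀·e^(−t/τ) with ΔM₀ = 1460 − 3171.1 = −1711 Gt C.
At t = 13.2 yr, e^(−t/τ) = e^(−0.3680) = 0.6921, so ΔM = −1184 Gt C and M = 3171.1 − 1184 = 1986.8 Gt C.

1990 Gt C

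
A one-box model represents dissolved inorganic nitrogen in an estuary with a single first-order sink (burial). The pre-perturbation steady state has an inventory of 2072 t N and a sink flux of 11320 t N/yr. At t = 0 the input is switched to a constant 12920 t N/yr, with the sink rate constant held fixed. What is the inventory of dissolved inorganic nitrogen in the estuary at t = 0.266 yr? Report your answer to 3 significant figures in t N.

Residence time τ = M₀/F₀ = 0.1830 yr. The eventual steady state is M_∞ = M₀·(F₁/F₀) = 2072 × 12920/11320 = 2364.9 t N.
The anomaly ΔM(t) = M(t) − M_∞ decays as ΔM₀·e^(−t/τ) with ΔM₀ = 2072 − 2364.9 = −292.9 t N.
At t = 0.266 yr, e^(−t/τ) = e^(−1.453) = 0.2338, so ΔM = −68.47 t N and M = 2364.9 − 68.47 = 2296.4 t N.

2300 t N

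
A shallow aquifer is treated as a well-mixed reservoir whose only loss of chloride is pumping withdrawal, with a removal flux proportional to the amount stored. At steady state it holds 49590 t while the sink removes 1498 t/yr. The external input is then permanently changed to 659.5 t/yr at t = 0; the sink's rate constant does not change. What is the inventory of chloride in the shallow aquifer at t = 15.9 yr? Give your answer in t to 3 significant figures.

τ = M₀/F₀ = 49590/1498 = 33.10 yr; rate constant k = 1/τ.
New steady state M_∞ = F₁/k = F₁·τ = 659.5 × 33.10 = 21832 t.
M(t) = M_∞ + (M₀ − M_∞)·e^(−t/τ); t/τ = 15.9/33.10 = 0.4803, so e^(−t/τ) = 0.6186.
M(t) = 21832 + 27760 × 0.6186 = 39003 t.

39000 t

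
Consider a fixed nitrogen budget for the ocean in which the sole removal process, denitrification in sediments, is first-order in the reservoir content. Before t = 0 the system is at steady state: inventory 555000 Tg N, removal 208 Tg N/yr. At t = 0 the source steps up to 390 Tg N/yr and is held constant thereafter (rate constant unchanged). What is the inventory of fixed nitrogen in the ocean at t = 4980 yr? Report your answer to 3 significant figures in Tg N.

τ = M₀/F₀ = 555000/208 = 2668 yr; rate constant k = 1/τ.
New steady state M_∞ = F₁/k = F₁·τ = 390 × 2668 = 1.0406×10^6 Tg N.
M(t) = M_∞ + (M₀ − M_∞)·e^(−t/τ); t/τ = 4980/2668 = 1.866, so e^(−t/τ) = 0.1547.
M(t) = 1.0406×10^6 − 485600 × 0.1547 = 965510 Tg N.

966000 Tg N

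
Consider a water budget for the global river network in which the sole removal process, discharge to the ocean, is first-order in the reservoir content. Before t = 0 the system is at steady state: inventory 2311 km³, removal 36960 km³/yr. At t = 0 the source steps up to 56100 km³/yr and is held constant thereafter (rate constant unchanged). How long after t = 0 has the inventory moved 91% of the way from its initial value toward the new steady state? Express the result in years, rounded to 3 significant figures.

τ = M₀/F₀ = 2311/36960 = 0.06253 yr.
The remaining gap fraction is e^(−t/τ); 91% covered ⇒ e^(−t/τ) = 0.0900.
t = −τ ln(0.0900) = 0.06253 × 2.408 = 0.1506 yr.

0.151 yr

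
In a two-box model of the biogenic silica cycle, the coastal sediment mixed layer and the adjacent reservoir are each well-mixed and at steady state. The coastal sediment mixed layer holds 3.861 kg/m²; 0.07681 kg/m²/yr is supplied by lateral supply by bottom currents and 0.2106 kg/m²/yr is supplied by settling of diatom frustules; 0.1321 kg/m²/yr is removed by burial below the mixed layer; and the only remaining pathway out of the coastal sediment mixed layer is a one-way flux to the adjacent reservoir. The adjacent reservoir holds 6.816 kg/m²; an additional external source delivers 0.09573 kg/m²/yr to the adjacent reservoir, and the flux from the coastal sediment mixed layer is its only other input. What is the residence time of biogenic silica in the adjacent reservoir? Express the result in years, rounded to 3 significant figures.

Balance the coastal sediment mixed layer: ΣF_in = 0.07681 + 0.2106 = 0.28741 kg/m²/yr.
Flux to the adjacent reservoir = ΣF_in − (0.1321) = 0.15531 kg/m²/yr.
Total input to the adjacent reservoir = 0.15531 + 0.09573 = 0.25104 kg/m²/yr; at steady state this equals its total output.
τ = M / F = 6.816 / 0.25104 = 27.15 yr.

27.2 yr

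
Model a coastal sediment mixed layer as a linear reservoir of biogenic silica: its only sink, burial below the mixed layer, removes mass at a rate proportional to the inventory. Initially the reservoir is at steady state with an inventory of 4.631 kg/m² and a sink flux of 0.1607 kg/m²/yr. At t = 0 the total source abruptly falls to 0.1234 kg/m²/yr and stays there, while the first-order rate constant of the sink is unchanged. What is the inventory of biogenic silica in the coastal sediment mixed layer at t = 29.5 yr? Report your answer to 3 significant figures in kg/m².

Residence time τ = M₀/F₀ = 28.82 yr. The eventual steady state is M_∞ = M₀·(F₁/F₀) = 4.631 × 0.1234/0.1607 = 3.5561 kg/m².
The anomaly ΔM(t) = M(t) − M_∞ decays as ΔM₀·e^(−t/τ) with ΔM₀ = 4.631 − 3.5561 = 1.075 kg/m².
At t = 29.5 yr, e^(−t/τ) = e^(−1.024) = 0.3593, so ΔM = 0.3862 kg/m² and M = 3.5561 + 0.3862 = 3.9423 kg/m².

3.94 kg/m²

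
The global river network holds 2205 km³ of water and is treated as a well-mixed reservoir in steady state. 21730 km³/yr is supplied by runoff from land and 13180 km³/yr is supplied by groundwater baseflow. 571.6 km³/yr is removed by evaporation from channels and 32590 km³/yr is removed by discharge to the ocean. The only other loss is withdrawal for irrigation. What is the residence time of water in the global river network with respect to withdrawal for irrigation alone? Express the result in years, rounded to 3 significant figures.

At steady state ΣF_in = ΣF_out.
ΣF_in = 21730 + 13180 = 34910 km³/yr.
Withdrawal for irrigation flux = ΣF_in − (571.6 + 32590) = 34910 − 33160 = 1748 km³/yr.
τ = M / F = 2205 / 1748 = 1.261 yr.

1.26 yr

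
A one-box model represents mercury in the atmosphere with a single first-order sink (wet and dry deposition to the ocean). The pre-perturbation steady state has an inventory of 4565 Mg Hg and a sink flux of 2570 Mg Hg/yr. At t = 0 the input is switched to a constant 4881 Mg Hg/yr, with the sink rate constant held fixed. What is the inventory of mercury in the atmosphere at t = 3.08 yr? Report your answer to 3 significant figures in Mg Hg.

Residence time τ = M₀/F₀ = 1.776 yr. The eventual steady state is M_∞ = M₀·(F₁/F₀) = 4565 × 4881/2570 = 8669.9 Mg Hg.
The anomaly ΔM(t) = M(t) − M_∞ decays as ΔM₀·e^(−t/τ) with ΔM₀ = 4565 − 8669.9 = −4105 Mg Hg.
At t = 3.08 yr, e^(−t/τ) = e^(−1.734) = 0.1766, so ΔM = −724.9 Mg Hg and M = 8669.9 − 724.9 = 7945.1 Mg Hg.

7950 Mg Hg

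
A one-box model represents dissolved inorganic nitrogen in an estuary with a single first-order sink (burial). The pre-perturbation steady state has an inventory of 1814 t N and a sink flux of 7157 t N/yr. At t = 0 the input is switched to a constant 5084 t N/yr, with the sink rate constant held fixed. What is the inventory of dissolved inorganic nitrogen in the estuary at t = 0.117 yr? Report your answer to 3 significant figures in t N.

1620 t N

The sink rate constant is k = F₀/M₀ = 7157/1814 = 3.945 yr⁻¹.
Solving dM/dt = F₁ − kM with M(0) = M₀ gives M(t) = F₁/k + (M₀ − F₁/k)·e^(−kt).
F₁/k = 5084/3.945 = 1288.6 t N; kt = 3.945 × 0.117 = 0.4616, e^(−kt) = 0.6303.
M(0.117) = 1288.6 + (1814 − 1288.6) × 0.6303 = 1288.6 + 331.2 = 1619.7 t N.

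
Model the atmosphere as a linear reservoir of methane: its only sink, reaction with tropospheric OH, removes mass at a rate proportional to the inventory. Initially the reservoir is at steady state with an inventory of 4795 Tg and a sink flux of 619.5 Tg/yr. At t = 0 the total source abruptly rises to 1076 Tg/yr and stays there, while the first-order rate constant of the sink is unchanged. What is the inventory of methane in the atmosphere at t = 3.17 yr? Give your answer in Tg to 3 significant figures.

5980 Tg

τ = M₀/F₀ = 4795/619.5 = 7.740 yr; rate constant k = 1/τ.
New steady state M_∞ = F₁/k = F₁·τ = 1076 × 7.740 = 8328.4 Tg.
M(t) = M_∞ + (M₀ − M_∞)·e^(−t/τ); t/τ = 3.17/7.740 = 0.4096, so e^(−t/τ) = 0.6639.
M(t) = 8328.4 − 3533 × 0.6639 = 5982.4 Tg.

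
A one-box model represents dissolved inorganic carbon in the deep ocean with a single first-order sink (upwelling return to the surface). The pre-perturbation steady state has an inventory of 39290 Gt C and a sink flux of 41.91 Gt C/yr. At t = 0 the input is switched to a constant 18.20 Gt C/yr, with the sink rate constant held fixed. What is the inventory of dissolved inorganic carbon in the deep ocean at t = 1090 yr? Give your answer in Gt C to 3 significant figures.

τ = M₀/F₀ = 39290/41.91 = 937.5 yr; rate constant k = 1/τ.
New steady state M_∞ = F₁/k = F₁·τ = 18.20 × 937.5 = 17062 Gt C.
M(t) = M_∞ + (M₀ − M_∞)·e^(−t/τ); t/τ = 1090/937.5 = 1.163, so e^(−t/τ) = 0.3126.
M(t) = 17062 + 22230 × 0.3126 = 24012 Gt C.

24000 Gt C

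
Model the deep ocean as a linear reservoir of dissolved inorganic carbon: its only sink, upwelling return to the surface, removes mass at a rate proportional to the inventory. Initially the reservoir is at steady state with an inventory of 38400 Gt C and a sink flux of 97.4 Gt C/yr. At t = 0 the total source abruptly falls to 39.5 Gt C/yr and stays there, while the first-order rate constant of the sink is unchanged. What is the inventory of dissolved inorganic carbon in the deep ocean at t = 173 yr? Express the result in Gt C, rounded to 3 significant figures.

30300 Gt C

The sink rate constant is k = F₀/M₀ = 97.4/38400 = 0.002536 yr⁻¹.
Solving dM/dt = F₁ − kM with M(0) = M₀ gives M(t) = F₁/k + (M₀ − F₁/k)·e^(−kt).
F₁/k = 39.5/0.002536 = 15573 Gt C; kt = 0.002536 × 173 = 0.4388, e^(−kt) = 0.6448.
M(173) = 15573 + (38400 − 15573) × 0.6448 = 15573 + 14720 = 30292 Gt C.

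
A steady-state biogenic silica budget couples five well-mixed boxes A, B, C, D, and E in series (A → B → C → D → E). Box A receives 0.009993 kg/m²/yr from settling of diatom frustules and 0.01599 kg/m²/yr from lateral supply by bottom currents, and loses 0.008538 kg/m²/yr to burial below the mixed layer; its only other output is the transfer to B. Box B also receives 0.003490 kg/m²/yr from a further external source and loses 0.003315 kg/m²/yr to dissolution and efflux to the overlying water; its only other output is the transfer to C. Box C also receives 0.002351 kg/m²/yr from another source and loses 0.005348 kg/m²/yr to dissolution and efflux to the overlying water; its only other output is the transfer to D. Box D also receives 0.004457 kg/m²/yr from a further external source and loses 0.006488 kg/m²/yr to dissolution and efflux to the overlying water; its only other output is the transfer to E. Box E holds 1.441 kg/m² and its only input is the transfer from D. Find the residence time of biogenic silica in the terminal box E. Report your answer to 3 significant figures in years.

Box A: F(A→B) = (0.009993 + 0.01599) − 0.008538 = 0.017445 kg/m²/yr.
Box B: F(B→C) = (0.017445 + 0.003490) − 0.003315 = 0.017620 kg/m²/yr.
Box C: F(C→D) = (0.017620 + 0.002351) − 0.005348 = 0.014623 kg/m²/yr.
Box D: F(D→E) = (0.014623 + 0.004457) − 0.006488 = 0.012592 kg/m²/yr.
Box E throughput = its input = 0.012592 kg/m²/yr; τ = 1.441 / 0.012592 = 114.4 yr.

114 yr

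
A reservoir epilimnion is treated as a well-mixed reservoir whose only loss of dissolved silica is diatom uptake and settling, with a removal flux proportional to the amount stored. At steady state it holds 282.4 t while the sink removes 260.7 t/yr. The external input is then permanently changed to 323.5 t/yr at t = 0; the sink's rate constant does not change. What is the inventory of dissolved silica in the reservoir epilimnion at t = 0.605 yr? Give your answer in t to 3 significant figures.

Residence time τ = M₀/F₀ = 1.083 yr. The eventual steady state is M_∞ = M₀·(F₁/F₀) = 282.4 × 323.5/260.7 = 350.43 t.
The anomaly ΔM(t) = M(t) − M_∞ decays as ΔM₀·e^(−t/τ) with ΔM₀ = 282.4 − 350.43 = −68.03 t.
At t = 0.605 yr, e^(−t/τ) = e^(−0.5585) = 0.5721, so ΔM = −38.92 t and M = 350.43 − 38.92 = 311.51 t.

312 t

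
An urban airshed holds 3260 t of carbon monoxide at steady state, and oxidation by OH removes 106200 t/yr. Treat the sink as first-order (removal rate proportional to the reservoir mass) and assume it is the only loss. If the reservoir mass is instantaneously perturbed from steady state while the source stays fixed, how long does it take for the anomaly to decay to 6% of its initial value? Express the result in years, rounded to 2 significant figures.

0.086 yr

For a linear reservoir the anomaly decays as exp(−t/τ) with τ = M/F = 3260/106200 = 0.03070 yr.
exp(−t/τ) = 0.06 ⇒ t = −τ ln(0.06) = 0.03070 × 2.813 = 0.08636 yr.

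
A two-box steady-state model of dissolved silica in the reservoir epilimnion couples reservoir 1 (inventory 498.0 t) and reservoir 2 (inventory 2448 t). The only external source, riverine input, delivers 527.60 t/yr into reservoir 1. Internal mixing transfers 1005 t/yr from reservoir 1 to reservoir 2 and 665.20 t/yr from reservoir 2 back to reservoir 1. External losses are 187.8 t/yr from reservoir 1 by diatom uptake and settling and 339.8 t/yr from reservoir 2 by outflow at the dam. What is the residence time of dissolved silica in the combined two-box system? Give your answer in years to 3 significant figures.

5.58 yr

Residence time in the combined system uses the total inventory and the total *external* removal — internal exchanges between the two boxes cancel.
M_total = 498.0 + 2448 = 2946.0 t.
ΣF_external_out = 187.8 + 339.8 = 527.60 t/yr.
τ = M_total / ΣF_ext = 2946.0 / 527.60 = 5.584 yr.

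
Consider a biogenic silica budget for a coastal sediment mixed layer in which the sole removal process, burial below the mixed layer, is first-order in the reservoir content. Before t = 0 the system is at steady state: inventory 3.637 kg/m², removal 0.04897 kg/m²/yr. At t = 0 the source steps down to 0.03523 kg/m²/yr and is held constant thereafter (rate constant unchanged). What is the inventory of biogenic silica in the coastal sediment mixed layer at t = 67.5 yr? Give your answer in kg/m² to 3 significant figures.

3.03 kg/m²

Residence time τ = M₀/F₀ = 74.27 yr. The eventual steady state is M_∞ = M₀·(F₁/F₀) = 3.637 × 0.03523/0.04897 = 2.6165 kg/m².
The anomaly ΔM(t) = M(t) − M_∞ decays as ΔM₀·e^(−t/τ) with ΔM₀ = 3.637 − 2.6165 = 1.020 kg/m².
At t = 67.5 yr, e^(−t/τ) = e^(−0.9088) = 0.4030, so ΔM = 0.4112 kg/m² and M = 2.6165 + 0.4112 = 3.0278 kg/m².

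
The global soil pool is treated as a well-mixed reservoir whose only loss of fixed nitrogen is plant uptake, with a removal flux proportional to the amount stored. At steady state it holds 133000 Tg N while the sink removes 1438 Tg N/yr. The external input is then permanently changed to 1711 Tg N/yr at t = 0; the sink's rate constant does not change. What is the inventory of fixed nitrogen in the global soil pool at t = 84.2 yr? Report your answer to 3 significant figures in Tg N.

148000 Tg N

τ = M₀/F₀ = 133000/1438 = 92.49 yr; rate constant k = 1/τ.
New steady state M_∞ = F₁/k = F₁·τ = 1711 × 92.49 = 158250 Tg N.
M(t) = M_∞ + (M₀ − M_∞)·e^(−t/τ); t/τ = 84.2/92.49 = 0.9104, so e^(−t/τ) = 0.4024.
M(t) = 158250 − 25250 × 0.4024 = 148090 Tg N.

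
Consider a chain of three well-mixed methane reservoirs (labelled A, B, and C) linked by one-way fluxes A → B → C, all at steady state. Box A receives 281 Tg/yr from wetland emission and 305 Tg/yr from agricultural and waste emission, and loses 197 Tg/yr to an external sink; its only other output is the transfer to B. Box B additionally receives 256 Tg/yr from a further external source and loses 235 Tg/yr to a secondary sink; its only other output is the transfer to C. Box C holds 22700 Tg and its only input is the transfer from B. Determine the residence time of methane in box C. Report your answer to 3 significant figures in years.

55.4 yr

Box A: F(A→B) = (281 + 305) − 197 = 389.00 Tg/yr.
Box B: F(B→C) = (389.00 + 256) − 235 = 410.00 Tg/yr.
Box C throughput = its input = 410.00 Tg/yr; τ = 22700 / 410.00 = 55.37 yr.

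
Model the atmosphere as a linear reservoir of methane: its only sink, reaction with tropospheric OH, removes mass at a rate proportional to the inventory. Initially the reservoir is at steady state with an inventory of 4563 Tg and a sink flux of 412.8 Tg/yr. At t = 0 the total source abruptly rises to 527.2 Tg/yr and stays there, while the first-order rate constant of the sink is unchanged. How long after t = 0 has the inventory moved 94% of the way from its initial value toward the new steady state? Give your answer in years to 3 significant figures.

τ = M₀/F₀ = 4563/412.8 = 11.05 yr.
The remaining gap fraction is e^(−t/τ); 94% covered ⇒ e^(−t/τ) = 0.0600.
t = −τ ln(0.0600) = 11.05 × 2.813 = 31.10 yr.

31.1 yr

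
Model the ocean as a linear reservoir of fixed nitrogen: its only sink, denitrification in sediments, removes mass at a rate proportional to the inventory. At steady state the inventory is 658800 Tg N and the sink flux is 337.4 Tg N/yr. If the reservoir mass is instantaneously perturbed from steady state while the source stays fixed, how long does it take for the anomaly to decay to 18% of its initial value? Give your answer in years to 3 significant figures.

3350 yr

For a linear reservoir the anomaly decays as exp(−t/τ) with τ = M/F = 658800/337.4 = 1953 yr.
exp(−t/τ) = 0.18 ⇒ t = −τ ln(0.18) = 1953 × 1.715 = 3348 yr.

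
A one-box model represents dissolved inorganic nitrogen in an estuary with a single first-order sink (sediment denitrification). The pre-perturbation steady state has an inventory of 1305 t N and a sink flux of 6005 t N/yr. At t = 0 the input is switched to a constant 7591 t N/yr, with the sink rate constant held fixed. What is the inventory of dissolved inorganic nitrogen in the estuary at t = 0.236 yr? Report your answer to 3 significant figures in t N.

1530 t N

τ = M₀/F₀ = 1305/6005 = 0.2173 yr; rate constant k = 1/τ.
New steady state M_∞ = F₁/k = F₁·τ = 7591 × 0.2173 = 1649.7 t N.
M(t) = M_∞ + (M₀ − M_∞)·e^(−t/τ); t/τ = 0.236/0.2173 = 1.086, so e^(−t/τ) = 0.3376.
M(t) = 1649.7 − 344.7 × 0.3376 = 1533.3 t N.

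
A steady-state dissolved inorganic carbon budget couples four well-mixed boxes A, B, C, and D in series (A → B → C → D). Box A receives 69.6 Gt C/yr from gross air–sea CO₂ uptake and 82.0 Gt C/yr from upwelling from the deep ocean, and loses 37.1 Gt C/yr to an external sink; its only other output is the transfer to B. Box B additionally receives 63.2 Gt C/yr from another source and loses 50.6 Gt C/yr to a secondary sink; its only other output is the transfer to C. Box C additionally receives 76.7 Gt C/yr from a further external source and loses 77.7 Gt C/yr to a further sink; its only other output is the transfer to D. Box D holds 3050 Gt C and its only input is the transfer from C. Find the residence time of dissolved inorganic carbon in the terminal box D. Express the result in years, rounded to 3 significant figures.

24.2 yr

Box A: F(A→B) = (69.6 + 82.0) − 37.1 = 114.50 Gt C/yr.
Box B: F(B→C) = (114.50 + 63.2) − 50.6 = 127.10 Gt C/yr.
Box C: F(C→D) = (127.10 + 76.7) − 77.7 = 126.10 Gt C/yr.
Box D throughput = its input = 126.10 Gt C/yr; τ = 3050 / 126.10 = 24.19 yr.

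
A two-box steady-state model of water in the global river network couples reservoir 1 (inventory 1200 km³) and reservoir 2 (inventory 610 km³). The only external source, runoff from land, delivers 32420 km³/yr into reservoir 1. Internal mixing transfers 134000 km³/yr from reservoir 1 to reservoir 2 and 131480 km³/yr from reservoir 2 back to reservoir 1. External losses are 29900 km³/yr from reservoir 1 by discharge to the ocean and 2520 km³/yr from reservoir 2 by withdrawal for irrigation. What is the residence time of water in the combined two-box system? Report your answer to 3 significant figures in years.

0.0558 yr

Residence time in the combined system uses the total inventory and the total *external* removal — internal exchanges between the two boxes cancel.
M_total = 1200 + 610 = 1810.0 km³.
ΣF_external_out = 29900 + 2520 = 32420 km³/yr.
τ = M_total / ΣF_ext = 1810.0 / 32420 = 0.05583 yr.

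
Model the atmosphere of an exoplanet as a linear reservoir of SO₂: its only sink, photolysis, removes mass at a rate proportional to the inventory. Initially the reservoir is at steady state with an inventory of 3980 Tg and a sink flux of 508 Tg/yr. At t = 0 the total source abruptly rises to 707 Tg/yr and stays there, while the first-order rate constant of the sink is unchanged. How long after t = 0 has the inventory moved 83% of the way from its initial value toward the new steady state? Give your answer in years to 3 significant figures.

13.9 yr

τ = M₀/F₀ = 3980/508 = 7.835 yr.
The remaining gap fraction is e^(−t/τ); 83% covered ⇒ e^(−t/τ) = 0.170.
t = −τ ln(0.170) = 7.835 × 1.772 = 13.88 yr.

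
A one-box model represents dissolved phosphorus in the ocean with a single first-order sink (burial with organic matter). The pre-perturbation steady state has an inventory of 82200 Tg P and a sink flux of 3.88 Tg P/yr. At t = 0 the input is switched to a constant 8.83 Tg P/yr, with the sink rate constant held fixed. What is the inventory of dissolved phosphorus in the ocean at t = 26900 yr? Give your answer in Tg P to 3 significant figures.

Residence time τ = M₀/F₀ = 21190 yr. The eventual steady state is M_∞ = M₀·(F₁/F₀) = 82200 × 8.83/3.88 = 187070 Tg P.
The anomaly ΔM(t) = M(t) − M_∞ decays as ΔM₀·e^(−t/τ) with ΔM₀ = 82200 − 187070 = −104900 Tg P.
At t = 26900 yr, e^(−t/τ) = e^(−1.270) = 0.2809, so ΔM = −29460 Tg P and M = 187070 − 29460 = 157610 Tg P.

158000 Tg P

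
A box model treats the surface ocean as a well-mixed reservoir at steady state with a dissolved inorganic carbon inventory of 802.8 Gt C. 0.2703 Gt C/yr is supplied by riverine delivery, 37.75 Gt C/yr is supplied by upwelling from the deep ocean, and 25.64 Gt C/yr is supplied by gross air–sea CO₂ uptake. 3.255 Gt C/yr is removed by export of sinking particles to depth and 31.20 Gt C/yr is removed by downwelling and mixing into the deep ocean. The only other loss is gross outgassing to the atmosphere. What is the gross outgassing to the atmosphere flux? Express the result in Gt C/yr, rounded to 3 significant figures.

At steady state ΣF_in = ΣF_out.
ΣF_in = 0.2703 + 37.75 + 25.64 = 63.660 Gt C/yr.
Gross outgassing to the atmosphere flux = ΣF_in − (3.255 + 31.20) = 63.660 − 34.45 = 29.21 Gt C/yr.

29.2 Gt C/yr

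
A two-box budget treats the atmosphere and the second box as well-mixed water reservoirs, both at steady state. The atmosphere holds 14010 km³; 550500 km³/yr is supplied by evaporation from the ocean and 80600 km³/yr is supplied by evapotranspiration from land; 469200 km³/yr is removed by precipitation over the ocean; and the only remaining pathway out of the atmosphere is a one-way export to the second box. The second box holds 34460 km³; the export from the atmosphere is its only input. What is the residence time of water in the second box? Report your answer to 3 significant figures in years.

Balance the atmosphere: ΣF_in = 550500 + 80600 = 631100 km³/yr.
Export to the second box = ΣF_in − (469200) = 161900 km³/yr.
At steady state the output of the second box equals its input, 161900 km³/yr.
τ = M / F = 34460 / 161900 = 0.2128 yr.

0.213 yr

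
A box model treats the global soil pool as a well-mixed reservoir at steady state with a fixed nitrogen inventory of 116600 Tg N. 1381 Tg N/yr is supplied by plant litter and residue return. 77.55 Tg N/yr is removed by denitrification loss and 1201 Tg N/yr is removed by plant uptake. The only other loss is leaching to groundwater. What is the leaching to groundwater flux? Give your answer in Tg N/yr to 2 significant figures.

At steady state ΣF_in = ΣF_out.
ΣF_in = 1381.0 Tg N/yr.
Leaching to groundwater flux = ΣF_in − (77.55 + 1201) = 1381.0 − 1279 = 102.5 Tg N/yr.

100 Tg N/yr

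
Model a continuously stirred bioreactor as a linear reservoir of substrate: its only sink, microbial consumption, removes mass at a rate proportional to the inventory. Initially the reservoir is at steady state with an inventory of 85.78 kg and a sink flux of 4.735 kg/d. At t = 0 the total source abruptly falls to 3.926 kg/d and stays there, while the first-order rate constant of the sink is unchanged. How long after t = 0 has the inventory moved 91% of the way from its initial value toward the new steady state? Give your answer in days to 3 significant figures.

τ = M₀/F₀ = 85.78/4.735 = 18.12 d.
The remaining gap fraction is e^(−t/τ); 91% covered ⇒ e^(−t/τ) = 0.0900.
t = −τ ln(0.0900) = 18.12 × 2.408 = 43.62 d.

43.6 d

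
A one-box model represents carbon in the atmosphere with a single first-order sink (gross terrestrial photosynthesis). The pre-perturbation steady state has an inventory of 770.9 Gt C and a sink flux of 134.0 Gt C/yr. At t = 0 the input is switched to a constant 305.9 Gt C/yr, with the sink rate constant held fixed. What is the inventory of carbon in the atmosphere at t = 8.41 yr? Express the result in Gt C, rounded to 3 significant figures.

1530 Gt C

τ = M₀/F₀ = 770.9/134.0 = 5.753 yr; rate constant k = 1/τ.
New steady state M_∞ = F₁/k = F₁·τ = 305.9 × 5.753 = 1759.8 Gt C.
M(t) = M_∞ + (M₀ − M_∞)·e^(−t/τ); t/τ = 8.41/5.753 = 1.462, so e^(−t/τ) = 0.2318.
M(t) = 1759.8 − 988.9 × 0.2318 = 1530.6 Gt C.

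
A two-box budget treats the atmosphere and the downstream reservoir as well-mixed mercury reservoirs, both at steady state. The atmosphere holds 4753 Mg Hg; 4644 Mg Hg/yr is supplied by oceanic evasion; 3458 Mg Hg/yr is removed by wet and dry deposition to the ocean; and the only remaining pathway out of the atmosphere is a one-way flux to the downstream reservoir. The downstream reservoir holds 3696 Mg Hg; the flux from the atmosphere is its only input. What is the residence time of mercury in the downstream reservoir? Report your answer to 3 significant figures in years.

3.12 yr

Balance the atmosphere: ΣF_in = 4644.0 Mg Hg/yr.
Flux to the downstream reservoir = ΣF_in − (3458) = 1186.0 Mg Hg/yr.
At steady state the output of the downstream reservoir equals its input, 1186.0 Mg Hg/yr.
τ = M / F = 3696 / 1186.0 = 3.116 yr.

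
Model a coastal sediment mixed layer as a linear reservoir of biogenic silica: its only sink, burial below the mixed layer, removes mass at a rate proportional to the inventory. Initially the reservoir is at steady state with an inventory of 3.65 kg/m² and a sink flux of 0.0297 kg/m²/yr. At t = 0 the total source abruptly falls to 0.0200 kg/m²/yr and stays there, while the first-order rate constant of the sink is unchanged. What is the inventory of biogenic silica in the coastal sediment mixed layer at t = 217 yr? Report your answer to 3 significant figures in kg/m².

2.66 kg/m²

τ = M₀/F₀ = 3.65/0.0297 = 122.9 yr; rate constant k = 1/τ.
New steady state M_∞ = F₁/k = F₁·τ = 0.0200 × 122.9 = 2.4579 kg/m².
M(t) = M_∞ + (M₀ − M_∞)·e^(−t/τ); t/τ = 217/122.9 = 1.766, so e^(−t/τ) = 0.1711.
M(t) = 2.4579 + 1.192 × 0.1711 = 2.6618 kg/m².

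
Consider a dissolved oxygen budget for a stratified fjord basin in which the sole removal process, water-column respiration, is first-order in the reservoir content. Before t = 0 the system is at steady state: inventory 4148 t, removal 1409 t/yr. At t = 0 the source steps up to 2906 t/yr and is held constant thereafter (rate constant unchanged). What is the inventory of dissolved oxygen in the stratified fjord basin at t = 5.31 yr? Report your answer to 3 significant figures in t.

7830 t

The sink rate constant is k = F₀/M₀ = 1409/4148 = 0.3397 yr⁻¹.
Solving dM/dt = F₁ − kM with M(0) = M₀ gives M(t) = F₁/k + (M₀ − F₁/k)·e^(−kt).
F₁/k = 2906/0.3397 = 8555.1 t; kt = 0.3397 × 5.31 = 1.804, e^(−kt) = 0.1647.
M(5.31) = 8555.1 + (4148 − 8555.1) × 0.1647 = 8555.1 − 725.8 = 7829.3 t.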